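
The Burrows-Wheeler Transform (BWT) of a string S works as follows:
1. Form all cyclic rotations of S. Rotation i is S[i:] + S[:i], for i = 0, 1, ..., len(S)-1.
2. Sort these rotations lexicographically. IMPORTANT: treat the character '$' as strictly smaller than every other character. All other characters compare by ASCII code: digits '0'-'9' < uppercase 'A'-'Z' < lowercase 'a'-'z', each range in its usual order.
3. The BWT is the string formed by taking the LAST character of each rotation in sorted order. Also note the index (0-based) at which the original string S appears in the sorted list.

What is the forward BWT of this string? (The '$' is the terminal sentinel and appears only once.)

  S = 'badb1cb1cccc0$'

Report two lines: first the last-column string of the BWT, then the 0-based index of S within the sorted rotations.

Answer: 0cbbbdc$c1cc1a
7

Derivation:
All 14 rotations (rotation i = S[i:]+S[:i]):
  rot[0] = badb1cb1cccc0$
  rot[1] = adb1cb1cccc0$b
  rot[2] = db1cb1cccc0$ba
  rot[3] = b1cb1cccc0$bad
  rot[4] = 1cb1cccc0$badb
  rot[5] = cb1cccc0$badb1
  rot[6] = b1cccc0$badb1c
  rot[7] = 1cccc0$badb1cb
  rot[8] = cccc0$badb1cb1
  rot[9] = ccc0$badb1cb1c
  rot[10] = cc0$badb1cb1cc
  rot[11] = c0$badb1cb1ccc
  rot[12] = 0$badb1cb1cccc
  rot[13] = $badb1cb1cccc0
Sorted (with $ < everything):
  sorted[0] = $badb1cb1cccc0  (last char: '0')
  sorted[1] = 0$badb1cb1cccc  (last char: 'c')
  sorted[2] = 1cb1cccc0$badb  (last char: 'b')
  sorted[3] = 1cccc0$badb1cb  (last char: 'b')
  sorted[4] = adb1cb1cccc0$b  (last char: 'b')
  sorted[5] = b1cb1cccc0$bad  (last char: 'd')
  sorted[6] = b1cccc0$badb1c  (last char: 'c')
  sorted[7] = badb1cb1cccc0$  (last char: '$')
  sorted[8] = c0$badb1cb1ccc  (last char: 'c')
  sorted[9] = cb1cccc0$badb1  (last char: '1')
  sorted[10] = cc0$badb1cb1cc  (last char: 'c')
  sorted[11] = ccc0$badb1cb1c  (last char: 'c')
  sorted[12] = cccc0$badb1cb1  (last char: '1')
  sorted[13] = db1cb1cccc0$ba  (last char: 'a')
Last column: 0cbbbdc$c1cc1a
Original string S is at sorted index 7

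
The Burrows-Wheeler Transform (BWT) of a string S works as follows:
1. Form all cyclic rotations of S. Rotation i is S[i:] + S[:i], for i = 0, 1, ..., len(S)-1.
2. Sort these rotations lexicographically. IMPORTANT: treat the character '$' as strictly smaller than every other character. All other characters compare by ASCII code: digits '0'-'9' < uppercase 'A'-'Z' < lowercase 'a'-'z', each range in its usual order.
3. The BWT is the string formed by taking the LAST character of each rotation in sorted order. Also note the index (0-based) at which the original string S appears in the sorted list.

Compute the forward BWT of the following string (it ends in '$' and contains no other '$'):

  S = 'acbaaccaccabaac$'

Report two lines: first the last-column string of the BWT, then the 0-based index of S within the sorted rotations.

Answer: cbbca$caacaccaaa
5

Derivation:
All 16 rotations (rotation i = S[i:]+S[:i]):
  rot[0] = acbaaccaccabaac$
  rot[1] = cbaaccaccabaac$a
  rot[2] = baaccaccabaac$ac
  rot[3] = aaccaccabaac$acb
  rot[4] = accaccabaac$acba
  rot[5] = ccaccabaac$acbaa
  rot[6] = caccabaac$acbaac
  rot[7] = accabaac$acbaacc
  rot[8] = ccabaac$acbaacca
  rot[9] = cabaac$acbaaccac
  rot[10] = abaac$acbaaccacc
  rot[11] = baac$acbaaccacca
  rot[12] = aac$acbaaccaccab
  rot[13] = ac$acbaaccaccaba
  rot[14] = c$acbaaccaccabaa
  rot[15] = $acbaaccaccabaac
Sorted (with $ < everything):
  sorted[0] = $acbaaccaccabaac  (last char: 'c')
  sorted[1] = aac$acbaaccaccab  (last char: 'b')
  sorted[2] = aaccaccabaac$acb  (last char: 'b')
  sorted[3] = abaac$acbaaccacc  (last char: 'c')
  sorted[4] = ac$acbaaccaccaba  (last char: 'a')
  sorted[5] = acbaaccaccabaac$  (last char: '$')
  sorted[6] = accabaac$acbaacc  (last char: 'c')
  sorted[7] = accaccabaac$acba  (last char: 'a')
  sorted[8] = baac$acbaaccacca  (last char: 'a')
  sorted[9] = baaccaccabaac$ac  (last char: 'c')
  sorted[10] = c$acbaaccaccabaa  (last char: 'a')
  sorted[11] = cabaac$acbaaccac  (last char: 'c')
  sorted[12] = caccabaac$acbaac  (last char: 'c')
  sorted[13] = cbaaccaccabaac$a  (last char: 'a')
  sorted[14] = ccabaac$acbaacca  (last char: 'a')
  sorted[15] = ccaccabaac$acbaa  (last char: 'a')
Last column: cbbca$caacaccaaa
Original string S is at sorted index 5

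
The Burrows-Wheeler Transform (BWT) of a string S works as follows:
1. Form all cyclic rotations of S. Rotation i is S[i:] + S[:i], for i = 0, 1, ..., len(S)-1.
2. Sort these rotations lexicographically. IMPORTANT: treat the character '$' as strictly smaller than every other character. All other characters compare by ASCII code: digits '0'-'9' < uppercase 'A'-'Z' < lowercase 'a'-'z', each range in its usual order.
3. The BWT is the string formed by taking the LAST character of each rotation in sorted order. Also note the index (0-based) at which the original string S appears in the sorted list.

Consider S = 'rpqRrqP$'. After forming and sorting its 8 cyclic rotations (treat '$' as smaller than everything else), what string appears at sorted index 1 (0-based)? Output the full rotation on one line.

All 8 rotations (rotation i = S[i:]+S[:i]):
  rot[0] = rpqRrqP$
  rot[1] = pqRrqP$r
  rot[2] = qRrqP$rp
  rot[3] = RrqP$rpq
  rot[4] = rqP$rpqR
  rot[5] = qP$rpqRr
  rot[6] = P$rpqRrq
  rot[7] = $rpqRrqP
Sorted (with $ < everything):
  sorted[0] = $rpqRrqP
  sorted[1] = P$rpqRrq
  sorted[2] = RrqP$rpq
  sorted[3] = pqRrqP$r
  sorted[4] = qP$rpqRr
  sorted[5] = qRrqP$rp
  sorted[6] = rpqRrqP$
  sorted[7] = rqP$rpqR
sorted[1] = P$rpqRrq

Answer: P$rpqRrq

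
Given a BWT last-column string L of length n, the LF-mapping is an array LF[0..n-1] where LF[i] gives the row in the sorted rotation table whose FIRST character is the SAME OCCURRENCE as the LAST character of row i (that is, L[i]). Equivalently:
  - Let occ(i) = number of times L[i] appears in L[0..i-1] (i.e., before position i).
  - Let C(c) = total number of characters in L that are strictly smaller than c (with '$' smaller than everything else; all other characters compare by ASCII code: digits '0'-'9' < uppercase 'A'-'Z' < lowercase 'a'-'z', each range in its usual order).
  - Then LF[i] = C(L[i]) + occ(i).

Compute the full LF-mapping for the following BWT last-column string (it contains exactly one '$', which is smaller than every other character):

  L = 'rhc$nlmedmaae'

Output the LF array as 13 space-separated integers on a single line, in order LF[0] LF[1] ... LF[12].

Answer: 12 7 3 0 11 8 9 5 4 10 1 2 6

Derivation:
Char counts: '$':1, 'a':2, 'c':1, 'd':1, 'e':2, 'h':1, 'l':1, 'm':2, 'n':1, 'r':1
C (first-col start): C('$')=0, C('a')=1, C('c')=3, C('d')=4, C('e')=5, C('h')=7, C('l')=8, C('m')=9, C('n')=11, C('r')=12
L[0]='r': occ=0, LF[0]=C('r')+0=12+0=12
L[1]='h': occ=0, LF[1]=C('h')+0=7+0=7
L[2]='c': occ=0, LF[2]=C('c')+0=3+0=3
L[3]='$': occ=0, LF[3]=C('$')+0=0+0=0
L[4]='n': occ=0, LF[4]=C('n')+0=11+0=11
L[5]='l': occ=0, LF[5]=C('l')+0=8+0=8
L[6]='m': occ=0, LF[6]=C('m')+0=9+0=9
L[7]='e': occ=0, LF[7]=C('e')+0=5+0=5
L[8]='d': occ=0, LF[8]=C('d')+0=4+0=4
L[9]='m': occ=1, LF[9]=C('m')+1=9+1=10
L[10]='a': occ=0, LF[10]=C('a')+0=1+0=1
L[11]='a': occ=1, LF[11]=C('a')+1=1+1=2
L[12]='e': occ=1, LF[12]=C('e')+1=5+1=6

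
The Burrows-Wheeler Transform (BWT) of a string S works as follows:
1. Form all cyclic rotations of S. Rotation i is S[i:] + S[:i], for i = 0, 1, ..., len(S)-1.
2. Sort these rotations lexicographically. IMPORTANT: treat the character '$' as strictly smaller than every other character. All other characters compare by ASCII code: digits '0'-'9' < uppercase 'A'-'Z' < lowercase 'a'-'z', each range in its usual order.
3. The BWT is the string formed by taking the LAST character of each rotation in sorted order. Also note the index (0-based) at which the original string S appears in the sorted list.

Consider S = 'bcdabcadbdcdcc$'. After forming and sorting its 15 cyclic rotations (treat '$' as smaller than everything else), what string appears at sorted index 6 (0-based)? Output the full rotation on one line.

Answer: c$bcdabcadbdcdc

Derivation:
All 15 rotations (rotation i = S[i:]+S[:i]):
  rot[0] = bcdabcadbdcdcc$
  rot[1] = cdabcadbdcdcc$b
  rot[2] = dabcadbdcdcc$bc
  rot[3] = abcadbdcdcc$bcd
  rot[4] = bcadbdcdcc$bcda
  rot[5] = cadbdcdcc$bcdab
  rot[6] = adbdcdcc$bcdabc
  rot[7] = dbdcdcc$bcdabca
  rot[8] = bdcdcc$bcdabcad
  rot[9] = dcdcc$bcdabcadb
  rot[10] = cdcc$bcdabcadbd
  rot[11] = dcc$bcdabcadbdc
  rot[12] = cc$bcdabcadbdcd
  rot[13] = c$bcdabcadbdcdc
  rot[14] = $bcdabcadbdcdcc
Sorted (with $ < everything):
  sorted[0] = $bcdabcadbdcdcc
  sorted[1] = abcadbdcdcc$bcd
  sorted[2] = adbdcdcc$bcdabc
  sorted[3] = bcadbdcdcc$bcda
  sorted[4] = bcdabcadbdcdcc$
  sorted[5] = bdcdcc$bcdabcad
  sorted[6] = c$bcdabcadbdcdc
  sorted[7] = cadbdcdcc$bcdab
  sorted[8] = cc$bcdabcadbdcd
  sorted[9] = cdabcadbdcdcc$b
  sorted[10] = cdcc$bcdabcadbd
  sorted[11] = dabcadbdcdcc$bc
  sorted[12] = dbdcdcc$bcdabca
  sorted[13] = dcc$bcdabcadbdc
  sorted[14] = dcdcc$bcdabcadb
sorted[6] = c$bcdabcadbdcdc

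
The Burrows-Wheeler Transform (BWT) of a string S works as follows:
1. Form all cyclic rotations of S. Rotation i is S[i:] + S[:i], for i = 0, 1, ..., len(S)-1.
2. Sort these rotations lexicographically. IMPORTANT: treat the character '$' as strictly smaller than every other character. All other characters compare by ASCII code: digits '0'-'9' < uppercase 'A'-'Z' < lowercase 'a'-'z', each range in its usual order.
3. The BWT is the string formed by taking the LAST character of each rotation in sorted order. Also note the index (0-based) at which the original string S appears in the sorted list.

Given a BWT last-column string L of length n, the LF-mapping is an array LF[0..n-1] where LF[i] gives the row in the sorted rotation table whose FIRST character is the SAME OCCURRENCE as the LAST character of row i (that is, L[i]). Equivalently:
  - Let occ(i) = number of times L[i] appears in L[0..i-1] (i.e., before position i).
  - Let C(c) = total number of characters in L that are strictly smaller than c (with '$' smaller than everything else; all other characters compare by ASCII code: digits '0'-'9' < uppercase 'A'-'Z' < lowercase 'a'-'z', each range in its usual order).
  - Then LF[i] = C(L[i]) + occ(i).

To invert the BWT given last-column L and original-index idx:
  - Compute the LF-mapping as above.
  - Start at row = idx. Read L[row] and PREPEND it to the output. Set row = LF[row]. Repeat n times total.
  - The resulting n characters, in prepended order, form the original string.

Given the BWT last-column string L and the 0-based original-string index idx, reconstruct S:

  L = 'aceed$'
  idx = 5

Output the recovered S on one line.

LF mapping: 1 2 4 5 3 0
Walk LF starting at row 5, prepending L[row]:
  step 1: row=5, L[5]='$', prepend. Next row=LF[5]=0
  step 2: row=0, L[0]='a', prepend. Next row=LF[0]=1
  step 3: row=1, L[1]='c', prepend. Next row=LF[1]=2
  step 4: row=2, L[2]='e', prepend. Next row=LF[2]=4
  step 5: row=4, L[4]='d', prepend. Next row=LF[4]=3
  step 6: row=3, L[3]='e', prepend. Next row=LF[3]=5
Reversed output: edeca$

Answer: edeca$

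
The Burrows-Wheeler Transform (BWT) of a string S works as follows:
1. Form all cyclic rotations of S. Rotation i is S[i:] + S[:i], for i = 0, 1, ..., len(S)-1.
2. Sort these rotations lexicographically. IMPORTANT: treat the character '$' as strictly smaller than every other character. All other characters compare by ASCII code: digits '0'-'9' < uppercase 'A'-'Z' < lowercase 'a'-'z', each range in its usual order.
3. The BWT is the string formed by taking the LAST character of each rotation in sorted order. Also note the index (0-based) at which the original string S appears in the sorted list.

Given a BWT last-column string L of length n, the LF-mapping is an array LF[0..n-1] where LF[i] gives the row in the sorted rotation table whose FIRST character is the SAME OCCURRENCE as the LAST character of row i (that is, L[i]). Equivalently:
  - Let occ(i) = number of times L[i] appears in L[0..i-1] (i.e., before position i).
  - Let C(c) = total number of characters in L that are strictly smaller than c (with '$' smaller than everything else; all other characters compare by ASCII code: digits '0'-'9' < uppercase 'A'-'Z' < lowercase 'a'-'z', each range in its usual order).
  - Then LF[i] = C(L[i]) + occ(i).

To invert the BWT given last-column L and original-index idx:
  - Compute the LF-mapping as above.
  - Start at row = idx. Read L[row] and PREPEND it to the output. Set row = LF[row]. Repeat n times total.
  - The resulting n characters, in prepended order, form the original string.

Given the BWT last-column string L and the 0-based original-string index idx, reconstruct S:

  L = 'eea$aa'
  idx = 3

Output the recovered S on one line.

LF mapping: 4 5 1 0 2 3
Walk LF starting at row 3, prepending L[row]:
  step 1: row=3, L[3]='$', prepend. Next row=LF[3]=0
  step 2: row=0, L[0]='e', prepend. Next row=LF[0]=4
  step 3: row=4, L[4]='a', prepend. Next row=LF[4]=2
  step 4: row=2, L[2]='a', prepend. Next row=LF[2]=1
  step 5: row=1, L[1]='e', prepend. Next row=LF[1]=5
  step 6: row=5, L[5]='a', prepend. Next row=LF[5]=3
Reversed output: aeaae$

Answer: aeaae$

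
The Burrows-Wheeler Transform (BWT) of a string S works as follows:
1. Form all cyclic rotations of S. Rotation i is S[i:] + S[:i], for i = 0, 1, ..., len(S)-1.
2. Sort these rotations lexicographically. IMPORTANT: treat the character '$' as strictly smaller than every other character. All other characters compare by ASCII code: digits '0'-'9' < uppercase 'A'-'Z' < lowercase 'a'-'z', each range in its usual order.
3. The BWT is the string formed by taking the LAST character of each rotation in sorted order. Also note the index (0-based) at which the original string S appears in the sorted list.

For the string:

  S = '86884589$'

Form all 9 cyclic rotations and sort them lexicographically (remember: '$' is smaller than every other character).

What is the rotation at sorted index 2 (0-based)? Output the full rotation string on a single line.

All 9 rotations (rotation i = S[i:]+S[:i]):
  rot[0] = 86884589$
  rot[1] = 6884589$8
  rot[2] = 884589$86
  rot[3] = 84589$868
  rot[4] = 4589$8688
  rot[5] = 589$86884
  rot[6] = 89$868845
  rot[7] = 9$8688458
  rot[8] = $86884589
Sorted (with $ < everything):
  sorted[0] = $86884589
  sorted[1] = 4589$8688
  sorted[2] = 589$86884
  sorted[3] = 6884589$8
  sorted[4] = 84589$868
  sorted[5] = 86884589$
  sorted[6] = 884589$86
  sorted[7] = 89$868845
  sorted[8] = 9$8688458
sorted[2] = 589$86884

Answer: 589$86884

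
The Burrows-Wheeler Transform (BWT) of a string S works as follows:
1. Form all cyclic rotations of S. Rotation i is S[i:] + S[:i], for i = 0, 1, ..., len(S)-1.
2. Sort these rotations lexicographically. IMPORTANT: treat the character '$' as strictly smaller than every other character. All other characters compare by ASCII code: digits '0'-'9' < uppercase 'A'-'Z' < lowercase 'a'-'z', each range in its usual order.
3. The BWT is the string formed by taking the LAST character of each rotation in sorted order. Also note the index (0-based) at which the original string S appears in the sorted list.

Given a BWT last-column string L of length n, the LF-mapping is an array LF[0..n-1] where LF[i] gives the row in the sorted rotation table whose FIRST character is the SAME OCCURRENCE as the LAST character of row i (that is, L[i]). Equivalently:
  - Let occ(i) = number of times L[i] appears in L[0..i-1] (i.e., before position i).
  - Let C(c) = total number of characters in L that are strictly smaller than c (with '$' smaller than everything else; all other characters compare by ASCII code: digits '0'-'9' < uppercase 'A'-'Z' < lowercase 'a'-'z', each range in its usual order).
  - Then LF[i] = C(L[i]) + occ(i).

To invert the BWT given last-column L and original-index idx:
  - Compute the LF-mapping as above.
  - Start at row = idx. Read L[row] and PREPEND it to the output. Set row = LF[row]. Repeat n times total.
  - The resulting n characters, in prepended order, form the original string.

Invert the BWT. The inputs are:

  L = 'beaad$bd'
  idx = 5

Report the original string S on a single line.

Answer: dbdeaab$

Derivation:
LF mapping: 3 7 1 2 5 0 4 6
Walk LF starting at row 5, prepending L[row]:
  step 1: row=5, L[5]='$', prepend. Next row=LF[5]=0
  step 2: row=0, L[0]='b', prepend. Next row=LF[0]=3
  step 3: row=3, L[3]='a', prepend. Next row=LF[3]=2
  step 4: row=2, L[2]='a', prepend. Next row=LF[2]=1
  step 5: row=1, L[1]='e', prepend. Next row=LF[1]=7
  step 6: row=7, L[7]='d', prepend. Next row=LF[7]=6
  step 7: row=6, L[6]='b', prepend. Next row=LF[6]=4
  step 8: row=4, L[4]='d', prepend. Next row=LF[4]=5
Reversed output: dbdeaab$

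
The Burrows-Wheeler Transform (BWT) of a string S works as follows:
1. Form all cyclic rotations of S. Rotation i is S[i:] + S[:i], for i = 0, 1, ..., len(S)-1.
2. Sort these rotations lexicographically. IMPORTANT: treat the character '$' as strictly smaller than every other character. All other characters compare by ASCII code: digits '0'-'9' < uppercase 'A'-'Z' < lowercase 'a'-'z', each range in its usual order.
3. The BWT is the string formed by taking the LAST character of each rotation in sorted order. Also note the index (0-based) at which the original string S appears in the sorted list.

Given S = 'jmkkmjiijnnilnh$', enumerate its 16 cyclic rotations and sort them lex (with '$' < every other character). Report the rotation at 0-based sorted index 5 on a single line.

All 16 rotations (rotation i = S[i:]+S[:i]):
  rot[0] = jmkkmjiijnnilnh$
  rot[1] = mkkmjiijnnilnh$j
  rot[2] = kkmjiijnnilnh$jm
  rot[3] = kmjiijnnilnh$jmk
  rot[4] = mjiijnnilnh$jmkk
  rot[5] = jiijnnilnh$jmkkm
  rot[6] = iijnnilnh$jmkkmj
  rot[7] = ijnnilnh$jmkkmji
  rot[8] = jnnilnh$jmkkmjii
  rot[9] = nnilnh$jmkkmjiij
  rot[10] = nilnh$jmkkmjiijn
  rot[11] = ilnh$jmkkmjiijnn
  rot[12] = lnh$jmkkmjiijnni
  rot[13] = nh$jmkkmjiijnnil
  rot[14] = h$jmkkmjiijnniln
  rot[15] = $jmkkmjiijnnilnh
Sorted (with $ < everything):
  sorted[0] = $jmkkmjiijnnilnh
  sorted[1] = h$jmkkmjiijnniln
  sorted[2] = iijnnilnh$jmkkmj
  sorted[3] = ijnnilnh$jmkkmji
  sorted[4] = ilnh$jmkkmjiijnn
  sorted[5] = jiijnnilnh$jmkkm
  sorted[6] = jmkkmjiijnnilnh$
  sorted[7] = jnnilnh$jmkkmjii
  sorted[8] = kkmjiijnnilnh$jm
  sorted[9] = kmjiijnnilnh$jmk
  sorted[10] = lnh$jmkkmjiijnni
  sorted[11] = mjiijnnilnh$jmkk
  sorted[12] = mkkmjiijnnilnh$j
  sorted[13] = nh$jmkkmjiijnnil
  sorted[14] = nilnh$jmkkmjiijn
  sorted[15] = nnilnh$jmkkmjiij
sorted[5] = jiijnnilnh$jmkkm

Answer: jiijnnilnh$jmkkm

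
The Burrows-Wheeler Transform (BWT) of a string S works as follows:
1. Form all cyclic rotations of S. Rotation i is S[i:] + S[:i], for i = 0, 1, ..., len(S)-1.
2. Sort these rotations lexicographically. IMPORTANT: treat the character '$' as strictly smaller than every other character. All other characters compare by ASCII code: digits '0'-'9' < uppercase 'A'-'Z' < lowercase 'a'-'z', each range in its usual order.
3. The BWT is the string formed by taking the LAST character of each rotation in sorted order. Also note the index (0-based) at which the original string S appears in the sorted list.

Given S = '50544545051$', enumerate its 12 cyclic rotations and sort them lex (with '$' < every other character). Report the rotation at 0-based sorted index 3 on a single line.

Answer: 1$5054454505

Derivation:
All 12 rotations (rotation i = S[i:]+S[:i]):
  rot[0] = 50544545051$
  rot[1] = 0544545051$5
  rot[2] = 544545051$50
  rot[3] = 44545051$505
  rot[4] = 4545051$5054
  rot[5] = 545051$50544
  rot[6] = 45051$505445
  rot[7] = 5051$5054454
  rot[8] = 051$50544545
  rot[9] = 51$505445450
  rot[10] = 1$5054454505
  rot[11] = $50544545051
Sorted (with $ < everything):
  sorted[0] = $50544545051
  sorted[1] = 051$50544545
  sorted[2] = 0544545051$5
  sorted[3] = 1$5054454505
  sorted[4] = 44545051$505
  sorted[5] = 45051$505445
  sorted[6] = 4545051$5054
  sorted[7] = 5051$5054454
  sorted[8] = 50544545051$
  sorted[9] = 51$505445450
  sorted[10] = 544545051$50
  sorted[11] = 545051$50544
sorted[3] = 1$5054454505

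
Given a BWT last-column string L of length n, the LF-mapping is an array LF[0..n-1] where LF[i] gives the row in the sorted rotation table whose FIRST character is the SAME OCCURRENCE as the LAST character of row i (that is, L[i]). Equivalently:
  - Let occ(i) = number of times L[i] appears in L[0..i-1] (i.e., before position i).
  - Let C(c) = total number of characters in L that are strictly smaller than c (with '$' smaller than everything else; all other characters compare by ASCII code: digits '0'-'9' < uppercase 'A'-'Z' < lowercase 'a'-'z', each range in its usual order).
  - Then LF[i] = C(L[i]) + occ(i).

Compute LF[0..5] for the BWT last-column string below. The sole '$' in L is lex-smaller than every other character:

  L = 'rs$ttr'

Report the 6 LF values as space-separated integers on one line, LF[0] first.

Answer: 1 3 0 4 5 2

Derivation:
Char counts: '$':1, 'r':2, 's':1, 't':2
C (first-col start): C('$')=0, C('r')=1, C('s')=3, C('t')=4
L[0]='r': occ=0, LF[0]=C('r')+0=1+0=1
L[1]='s': occ=0, LF[1]=C('s')+0=3+0=3
L[2]='$': occ=0, LF[2]=C('$')+0=0+0=0
L[3]='t': occ=0, LF[3]=C('t')+0=4+0=4
L[4]='t': occ=1, LF[4]=C('t')+1=4+1=5
L[5]='r': occ=1, LF[5]=C('r')+1=1+1=2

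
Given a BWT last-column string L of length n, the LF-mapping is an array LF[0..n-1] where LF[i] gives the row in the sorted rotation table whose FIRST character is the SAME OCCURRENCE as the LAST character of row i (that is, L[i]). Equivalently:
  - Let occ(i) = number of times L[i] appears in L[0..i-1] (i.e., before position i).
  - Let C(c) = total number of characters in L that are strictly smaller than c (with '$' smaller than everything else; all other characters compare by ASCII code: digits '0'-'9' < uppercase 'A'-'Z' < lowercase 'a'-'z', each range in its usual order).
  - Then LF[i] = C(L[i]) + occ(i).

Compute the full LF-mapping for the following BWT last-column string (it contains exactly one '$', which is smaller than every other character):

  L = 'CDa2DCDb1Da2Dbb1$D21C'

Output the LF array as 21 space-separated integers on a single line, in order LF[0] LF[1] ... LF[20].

Answer: 7 10 16 4 11 8 12 18 1 13 17 5 14 19 20 2 0 15 6 3 9

Derivation:
Char counts: '$':1, '1':3, '2':3, 'C':3, 'D':6, 'a':2, 'b':3
C (first-col start): C('$')=0, C('1')=1, C('2')=4, C('C')=7, C('D')=10, C('a')=16, C('b')=18
L[0]='C': occ=0, LF[0]=C('C')+0=7+0=7
L[1]='D': occ=0, LF[1]=C('D')+0=10+0=10
L[2]='a': occ=0, LF[2]=C('a')+0=16+0=16
L[3]='2': occ=0, LF[3]=C('2')+0=4+0=4
L[4]='D': occ=1, LF[4]=C('D')+1=10+1=11
L[5]='C': occ=1, LF[5]=C('C')+1=7+1=8
L[6]='D': occ=2, LF[6]=C('D')+2=10+2=12
L[7]='b': occ=0, LF[7]=C('b')+0=18+0=18
L[8]='1': occ=0, LF[8]=C('1')+0=1+0=1
L[9]='D': occ=3, LF[9]=C('D')+3=10+3=13
L[10]='a': occ=1, LF[10]=C('a')+1=16+1=17
L[11]='2': occ=1, LF[11]=C('2')+1=4+1=5
L[12]='D': occ=4, LF[12]=C('D')+4=10+4=14
L[13]='b': occ=1, LF[13]=C('b')+1=18+1=19
L[14]='b': occ=2, LF[14]=C('b')+2=18+2=20
L[15]='1': occ=1, LF[15]=C('1')+1=1+1=2
L[16]='$': occ=0, LF[16]=C('$')+0=0+0=0
L[17]='D': occ=5, LF[17]=C('D')+5=10+5=15
L[18]='2': occ=2, LF[18]=C('2')+2=4+2=6
L[19]='1': occ=2, LF[19]=C('1')+2=1+2=3
L[20]='C': occ=2, LF[20]=C('C')+2=7+2=9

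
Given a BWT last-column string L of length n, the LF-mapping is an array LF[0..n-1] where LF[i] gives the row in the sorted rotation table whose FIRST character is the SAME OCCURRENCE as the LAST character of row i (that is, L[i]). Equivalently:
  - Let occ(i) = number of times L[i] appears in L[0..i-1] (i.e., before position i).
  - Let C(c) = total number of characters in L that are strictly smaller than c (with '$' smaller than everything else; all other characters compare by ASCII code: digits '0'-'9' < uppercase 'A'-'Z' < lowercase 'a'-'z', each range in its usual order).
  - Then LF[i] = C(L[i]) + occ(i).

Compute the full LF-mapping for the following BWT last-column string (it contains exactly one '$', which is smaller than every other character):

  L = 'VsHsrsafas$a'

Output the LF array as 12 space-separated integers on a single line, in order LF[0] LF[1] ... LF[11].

Answer: 2 8 1 9 7 10 3 6 4 11 0 5

Derivation:
Char counts: '$':1, 'H':1, 'V':1, 'a':3, 'f':1, 'r':1, 's':4
C (first-col start): C('$')=0, C('H')=1, C('V')=2, C('a')=3, C('f')=6, C('r')=7, C('s')=8
L[0]='V': occ=0, LF[0]=C('V')+0=2+0=2
L[1]='s': occ=0, LF[1]=C('s')+0=8+0=8
L[2]='H': occ=0, LF[2]=C('H')+0=1+0=1
L[3]='s': occ=1, LF[3]=C('s')+1=8+1=9
L[4]='r': occ=0, LF[4]=C('r')+0=7+0=7
L[5]='s': occ=2, LF[5]=C('s')+2=8+2=10
L[6]='a': occ=0, LF[6]=C('a')+0=3+0=3
L[7]='f': occ=0, LF[7]=C('f')+0=6+0=6
L[8]='a': occ=1, LF[8]=C('a')+1=3+1=4
L[9]='s': occ=3, LF[9]=C('s')+3=8+3=11
L[10]='$': occ=0, LF[10]=C('$')+0=0+0=0
L[11]='a': occ=2, LF[11]=C('a')+2=3+2=5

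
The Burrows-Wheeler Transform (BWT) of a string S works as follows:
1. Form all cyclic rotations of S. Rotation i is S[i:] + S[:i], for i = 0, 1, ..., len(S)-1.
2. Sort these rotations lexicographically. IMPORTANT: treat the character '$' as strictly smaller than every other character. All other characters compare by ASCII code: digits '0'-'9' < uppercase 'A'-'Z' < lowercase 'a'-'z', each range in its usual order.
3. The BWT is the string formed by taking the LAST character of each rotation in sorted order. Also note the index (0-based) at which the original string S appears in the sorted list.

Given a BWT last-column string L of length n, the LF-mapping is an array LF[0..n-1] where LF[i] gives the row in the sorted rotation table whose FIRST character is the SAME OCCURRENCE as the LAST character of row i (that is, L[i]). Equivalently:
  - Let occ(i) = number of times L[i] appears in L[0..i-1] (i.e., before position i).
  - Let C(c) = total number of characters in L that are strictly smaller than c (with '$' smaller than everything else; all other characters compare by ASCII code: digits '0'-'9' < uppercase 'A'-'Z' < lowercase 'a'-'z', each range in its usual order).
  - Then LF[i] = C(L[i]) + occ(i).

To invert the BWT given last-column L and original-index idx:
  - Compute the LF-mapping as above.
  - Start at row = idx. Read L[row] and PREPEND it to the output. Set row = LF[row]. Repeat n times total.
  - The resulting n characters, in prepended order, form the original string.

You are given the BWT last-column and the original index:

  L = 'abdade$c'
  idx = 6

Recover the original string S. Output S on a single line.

Answer: dcedaba$

Derivation:
LF mapping: 1 3 5 2 6 7 0 4
Walk LF starting at row 6, prepending L[row]:
  step 1: row=6, L[6]='$', prepend. Next row=LF[6]=0
  step 2: row=0, L[0]='a', prepend. Next row=LF[0]=1
  step 3: row=1, L[1]='b', prepend. Next row=LF[1]=3
  step 4: row=3, L[3]='a', prepend. Next row=LF[3]=2
  step 5: row=2, L[2]='d', prepend. Next row=LF[2]=5
  step 6: row=5, L[5]='e', prepend. Next row=LF[5]=7
  step 7: row=7, L[7]='c', prepend. Next row=LF[7]=4
  step 8: row=4, L[4]='d', prepend. Next row=LF[4]=6
Reversed output: dcedaba$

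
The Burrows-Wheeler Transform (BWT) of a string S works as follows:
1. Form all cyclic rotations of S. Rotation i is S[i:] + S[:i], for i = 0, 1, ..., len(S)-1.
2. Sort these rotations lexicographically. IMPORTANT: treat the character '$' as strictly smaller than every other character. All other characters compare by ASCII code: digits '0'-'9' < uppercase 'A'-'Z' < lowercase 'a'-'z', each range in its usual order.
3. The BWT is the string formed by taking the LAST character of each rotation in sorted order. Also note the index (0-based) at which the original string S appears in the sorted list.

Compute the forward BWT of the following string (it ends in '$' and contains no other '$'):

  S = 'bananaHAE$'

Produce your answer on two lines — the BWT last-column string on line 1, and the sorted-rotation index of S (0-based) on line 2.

Answer: EHAannb$aa
7

Derivation:
All 10 rotations (rotation i = S[i:]+S[:i]):
  rot[0] = bananaHAE$
  rot[1] = ananaHAE$b
  rot[2] = nanaHAE$ba
  rot[3] = anaHAE$ban
  rot[4] = naHAE$bana
  rot[5] = aHAE$banan
  rot[6] = HAE$banana
  rot[7] = AE$bananaH
  rot[8] = E$bananaHA
  rot[9] = $bananaHAE
Sorted (with $ < everything):
  sorted[0] = $bananaHAE  (last char: 'E')
  sorted[1] = AE$bananaH  (last char: 'H')
  sorted[2] = E$bananaHA  (last char: 'A')
  sorted[3] = HAE$banana  (last char: 'a')
  sorted[4] = aHAE$banan  (last char: 'n')
  sorted[5] = anaHAE$ban  (last char: 'n')
  sorted[6] = ananaHAE$b  (last char: 'b')
  sorted[7] = bananaHAE$  (last char: '$')
  sorted[8] = naHAE$bana  (last char: 'a')
  sorted[9] = nanaHAE$ba  (last char: 'a')
Last column: EHAannb$aa
Original string S is at sorted index 7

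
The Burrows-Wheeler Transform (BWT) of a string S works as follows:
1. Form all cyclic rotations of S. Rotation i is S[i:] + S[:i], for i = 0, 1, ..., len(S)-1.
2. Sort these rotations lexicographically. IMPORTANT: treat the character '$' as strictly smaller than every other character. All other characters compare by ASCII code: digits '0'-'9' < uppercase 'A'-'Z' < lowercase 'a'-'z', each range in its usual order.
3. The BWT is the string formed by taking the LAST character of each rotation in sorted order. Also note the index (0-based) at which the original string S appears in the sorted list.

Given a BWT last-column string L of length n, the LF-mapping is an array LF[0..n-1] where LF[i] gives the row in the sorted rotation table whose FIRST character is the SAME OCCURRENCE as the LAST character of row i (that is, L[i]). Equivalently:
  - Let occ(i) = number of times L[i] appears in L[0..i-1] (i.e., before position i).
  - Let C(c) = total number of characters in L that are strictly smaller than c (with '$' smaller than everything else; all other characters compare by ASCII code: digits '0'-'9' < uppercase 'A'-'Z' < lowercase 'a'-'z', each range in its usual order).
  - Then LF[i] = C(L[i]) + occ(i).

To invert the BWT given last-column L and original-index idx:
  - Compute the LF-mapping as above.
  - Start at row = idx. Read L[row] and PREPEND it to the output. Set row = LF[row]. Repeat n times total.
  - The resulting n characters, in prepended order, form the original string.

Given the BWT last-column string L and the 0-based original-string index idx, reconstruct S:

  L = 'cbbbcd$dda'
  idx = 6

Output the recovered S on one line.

LF mapping: 5 2 3 4 6 7 0 8 9 1
Walk LF starting at row 6, prepending L[row]:
  step 1: row=6, L[6]='$', prepend. Next row=LF[6]=0
  step 2: row=0, L[0]='c', prepend. Next row=LF[0]=5
  step 3: row=5, L[5]='d', prepend. Next row=LF[5]=7
  step 4: row=7, L[7]='d', prepend. Next row=LF[7]=8
  step 5: row=8, L[8]='d', prepend. Next row=LF[8]=9
  step 6: row=9, L[9]='a', prepend. Next row=LF[9]=1
  step 7: row=1, L[1]='b', prepend. Next row=LF[1]=2
  step 8: row=2, L[2]='b', prepend. Next row=LF[2]=3
  step 9: row=3, L[3]='b', prepend. Next row=LF[3]=4
  step 10: row=4, L[4]='c', prepend. Next row=LF[4]=6
Reversed output: cbbbadddc$

Answer: cbbbadddc$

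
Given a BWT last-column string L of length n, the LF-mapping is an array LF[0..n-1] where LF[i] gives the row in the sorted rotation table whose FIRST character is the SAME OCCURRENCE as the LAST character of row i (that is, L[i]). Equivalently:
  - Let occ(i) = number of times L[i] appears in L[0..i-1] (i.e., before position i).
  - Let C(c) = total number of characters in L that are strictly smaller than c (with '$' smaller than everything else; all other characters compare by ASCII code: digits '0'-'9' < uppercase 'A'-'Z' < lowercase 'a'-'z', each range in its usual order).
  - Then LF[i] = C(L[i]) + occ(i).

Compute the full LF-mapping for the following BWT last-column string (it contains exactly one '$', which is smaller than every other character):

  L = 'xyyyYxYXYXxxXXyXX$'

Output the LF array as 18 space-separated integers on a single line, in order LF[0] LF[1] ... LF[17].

Answer: 10 14 15 16 7 11 8 1 9 2 12 13 3 4 17 5 6 0

Derivation:
Char counts: '$':1, 'X':6, 'Y':3, 'x':4, 'y':4
C (first-col start): C('$')=0, C('X')=1, C('Y')=7, C('x')=10, C('y')=14
L[0]='x': occ=0, LF[0]=C('x')+0=10+0=10
L[1]='y': occ=0, LF[1]=C('y')+0=14+0=14
L[2]='y': occ=1, LF[2]=C('y')+1=14+1=15
L[3]='y': occ=2, LF[3]=C('y')+2=14+2=16
L[4]='Y': occ=0, LF[4]=C('Y')+0=7+0=7
L[5]='x': occ=1, LF[5]=C('x')+1=10+1=11
L[6]='Y': occ=1, LF[6]=C('Y')+1=7+1=8
L[7]='X': occ=0, LF[7]=C('X')+0=1+0=1
L[8]='Y': occ=2, LF[8]=C('Y')+2=7+2=9
L[9]='X': occ=1, LF[9]=C('X')+1=1+1=2
L[10]='x': occ=2, LF[10]=C('x')+2=10+2=12
L[11]='x': occ=3, LF[11]=C('x')+3=10+3=13
L[12]='X': occ=2, LF[12]=C('X')+2=1+2=3
L[13]='X': occ=3, LF[13]=C('X')+3=1+3=4
L[14]='y': occ=3, LF[14]=C('y')+3=14+3=17
L[15]='X': occ=4, LF[15]=C('X')+4=1+4=5
L[16]='X': occ=5, LF[16]=C('X')+5=1+5=6
L[17]='$': occ=0, LF[17]=C('$')+0=0+0=0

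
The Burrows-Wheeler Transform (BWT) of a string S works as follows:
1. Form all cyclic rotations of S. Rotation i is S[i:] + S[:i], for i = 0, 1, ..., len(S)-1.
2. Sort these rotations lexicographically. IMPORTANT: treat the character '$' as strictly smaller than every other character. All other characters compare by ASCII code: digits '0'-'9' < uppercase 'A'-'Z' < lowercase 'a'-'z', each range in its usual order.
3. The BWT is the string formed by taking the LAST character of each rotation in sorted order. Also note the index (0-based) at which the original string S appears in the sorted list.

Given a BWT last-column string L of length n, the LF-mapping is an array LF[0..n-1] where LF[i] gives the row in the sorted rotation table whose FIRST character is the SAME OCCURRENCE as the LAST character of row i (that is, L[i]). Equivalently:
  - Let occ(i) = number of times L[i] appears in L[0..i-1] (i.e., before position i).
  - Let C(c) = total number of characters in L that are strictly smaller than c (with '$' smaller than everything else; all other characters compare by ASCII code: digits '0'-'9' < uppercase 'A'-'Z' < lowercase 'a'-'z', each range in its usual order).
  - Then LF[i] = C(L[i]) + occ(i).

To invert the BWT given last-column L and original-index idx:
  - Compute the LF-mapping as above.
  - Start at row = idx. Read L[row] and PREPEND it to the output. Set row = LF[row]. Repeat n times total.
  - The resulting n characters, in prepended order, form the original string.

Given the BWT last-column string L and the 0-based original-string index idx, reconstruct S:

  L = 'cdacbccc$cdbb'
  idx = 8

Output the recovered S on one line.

LF mapping: 5 11 1 6 2 7 8 9 0 10 12 3 4
Walk LF starting at row 8, prepending L[row]:
  step 1: row=8, L[8]='$', prepend. Next row=LF[8]=0
  step 2: row=0, L[0]='c', prepend. Next row=LF[0]=5
  step 3: row=5, L[5]='c', prepend. Next row=LF[5]=7
  step 4: row=7, L[7]='c', prepend. Next row=LF[7]=9
  step 5: row=9, L[9]='c', prepend. Next row=LF[9]=10
  step 6: row=10, L[10]='d', prepend. Next row=LF[10]=12
  step 7: row=12, L[12]='b', prepend. Next row=LF[12]=4
  step 8: row=4, L[4]='b', prepend. Next row=LF[4]=2
  step 9: row=2, L[2]='a', prepend. Next row=LF[2]=1
  step 10: row=1, L[1]='d', prepend. Next row=LF[1]=11
  step 11: row=11, L[11]='b', prepend. Next row=LF[11]=3
  step 12: row=3, L[3]='c', prepend. Next row=LF[3]=6
  step 13: row=6, L[6]='c', prepend. Next row=LF[6]=8
Reversed output: ccbdabbdcccc$

Answer: ccbdabbdcccc$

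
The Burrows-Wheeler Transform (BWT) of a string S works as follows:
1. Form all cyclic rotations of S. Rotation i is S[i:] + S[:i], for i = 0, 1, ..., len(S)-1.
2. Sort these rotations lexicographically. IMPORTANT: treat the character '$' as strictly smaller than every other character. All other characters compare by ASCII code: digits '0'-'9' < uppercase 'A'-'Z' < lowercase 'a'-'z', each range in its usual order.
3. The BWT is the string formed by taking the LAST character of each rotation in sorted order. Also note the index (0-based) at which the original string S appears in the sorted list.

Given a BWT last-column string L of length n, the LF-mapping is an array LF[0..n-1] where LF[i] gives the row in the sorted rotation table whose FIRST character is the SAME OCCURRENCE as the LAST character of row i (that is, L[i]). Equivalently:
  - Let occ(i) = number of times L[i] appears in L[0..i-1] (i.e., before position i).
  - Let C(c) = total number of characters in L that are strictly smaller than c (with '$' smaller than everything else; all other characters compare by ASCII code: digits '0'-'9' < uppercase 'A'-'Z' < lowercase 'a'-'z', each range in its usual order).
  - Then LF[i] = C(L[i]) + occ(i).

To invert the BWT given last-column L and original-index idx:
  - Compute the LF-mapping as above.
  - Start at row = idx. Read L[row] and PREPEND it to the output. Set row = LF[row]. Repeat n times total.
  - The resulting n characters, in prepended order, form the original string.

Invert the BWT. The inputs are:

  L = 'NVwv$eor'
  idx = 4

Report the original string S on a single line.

LF mapping: 1 2 7 6 0 3 4 5
Walk LF starting at row 4, prepending L[row]:
  step 1: row=4, L[4]='$', prepend. Next row=LF[4]=0
  step 2: row=0, L[0]='N', prepend. Next row=LF[0]=1
  step 3: row=1, L[1]='V', prepend. Next row=LF[1]=2
  step 4: row=2, L[2]='w', prepend. Next row=LF[2]=7
  step 5: row=7, L[7]='r', prepend. Next row=LF[7]=5
  step 6: row=5, L[5]='e', prepend. Next row=LF[5]=3
  step 7: row=3, L[3]='v', prepend. Next row=LF[3]=6
  step 8: row=6, L[6]='o', prepend. Next row=LF[6]=4
Reversed output: overwVN$

Answer: overwVN$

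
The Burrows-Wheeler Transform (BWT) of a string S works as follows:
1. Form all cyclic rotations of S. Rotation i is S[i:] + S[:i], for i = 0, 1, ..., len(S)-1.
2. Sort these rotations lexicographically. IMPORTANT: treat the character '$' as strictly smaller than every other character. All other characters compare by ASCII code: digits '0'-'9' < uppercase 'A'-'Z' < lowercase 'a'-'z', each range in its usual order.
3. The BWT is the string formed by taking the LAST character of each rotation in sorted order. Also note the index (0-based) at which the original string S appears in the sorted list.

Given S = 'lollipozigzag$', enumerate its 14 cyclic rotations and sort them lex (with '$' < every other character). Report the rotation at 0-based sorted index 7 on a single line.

Answer: llipozigzag$lo

Derivation:
All 14 rotations (rotation i = S[i:]+S[:i]):
  rot[0] = lollipozigzag$
  rot[1] = ollipozigzag$l
  rot[2] = llipozigzag$lo
  rot[3] = lipozigzag$lol
  rot[4] = ipozigzag$loll
  rot[5] = pozigzag$lolli
  rot[6] = ozigzag$lollip
  rot[7] = zigzag$lollipo
  rot[8] = igzag$lollipoz
  rot[9] = gzag$lollipozi
  rot[10] = zag$lollipozig
  rot[11] = ag$lollipozigz
  rot[12] = g$lollipozigza
  rot[13] = $lollipozigzag
Sorted (with $ < everything):
  sorted[0] = $lollipozigzag
  sorted[1] = ag$lollipozigz
  sorted[2] = g$lollipozigza
  sorted[3] = gzag$lollipozi
  sorted[4] = igzag$lollipoz
  sorted[5] = ipozigzag$loll
  sorted[6] = lipozigzag$lol
  sorted[7] = llipozigzag$lo
  sorted[8] = lollipozigzag$
  sorted[9] = ollipozigzag$l
  sorted[10] = ozigzag$lollip
  sorted[11] = pozigzag$lolli
  sorted[12] = zag$lollipozig
  sorted[13] = zigzag$lollipo
sorted[7] = llipozigzag$lo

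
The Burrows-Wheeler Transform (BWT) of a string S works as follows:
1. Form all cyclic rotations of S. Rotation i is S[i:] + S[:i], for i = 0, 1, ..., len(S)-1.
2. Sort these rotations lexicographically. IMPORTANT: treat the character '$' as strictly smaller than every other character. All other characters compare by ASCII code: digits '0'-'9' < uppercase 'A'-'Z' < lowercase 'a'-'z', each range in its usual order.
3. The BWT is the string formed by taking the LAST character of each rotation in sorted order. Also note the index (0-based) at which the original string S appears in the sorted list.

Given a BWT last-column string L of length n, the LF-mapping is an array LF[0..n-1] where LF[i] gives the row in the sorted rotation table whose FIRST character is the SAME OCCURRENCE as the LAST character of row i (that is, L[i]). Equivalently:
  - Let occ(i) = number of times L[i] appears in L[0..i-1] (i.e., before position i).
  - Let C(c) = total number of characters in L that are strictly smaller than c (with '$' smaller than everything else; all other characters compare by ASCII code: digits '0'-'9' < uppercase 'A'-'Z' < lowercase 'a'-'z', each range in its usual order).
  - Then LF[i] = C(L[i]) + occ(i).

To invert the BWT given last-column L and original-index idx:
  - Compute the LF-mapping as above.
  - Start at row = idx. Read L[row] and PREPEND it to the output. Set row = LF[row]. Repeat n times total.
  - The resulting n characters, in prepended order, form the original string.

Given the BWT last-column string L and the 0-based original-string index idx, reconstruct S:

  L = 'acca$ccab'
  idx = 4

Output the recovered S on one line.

Answer: bccaacca$

Derivation:
LF mapping: 1 5 6 2 0 7 8 3 4
Walk LF starting at row 4, prepending L[row]:
  step 1: row=4, L[4]='$', prepend. Next row=LF[4]=0
  step 2: row=0, L[0]='a', prepend. Next row=LF[0]=1
  step 3: row=1, L[1]='c', prepend. Next row=LF[1]=5
  step 4: row=5, L[5]='c', prepend. Next row=LF[5]=7
  step 5: row=7, L[7]='a', prepend. Next row=LF[7]=3
  step 6: row=3, L[3]='a', prepend. Next row=LF[3]=2
  step 7: row=2, L[2]='c', prepend. Next row=LF[2]=6
  step 8: row=6, L[6]='c', prepend. Next row=LF[6]=8
  step 9: row=8, L[8]='b', prepend. Next row=LF[8]=4
Reversed output: bccaacca$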